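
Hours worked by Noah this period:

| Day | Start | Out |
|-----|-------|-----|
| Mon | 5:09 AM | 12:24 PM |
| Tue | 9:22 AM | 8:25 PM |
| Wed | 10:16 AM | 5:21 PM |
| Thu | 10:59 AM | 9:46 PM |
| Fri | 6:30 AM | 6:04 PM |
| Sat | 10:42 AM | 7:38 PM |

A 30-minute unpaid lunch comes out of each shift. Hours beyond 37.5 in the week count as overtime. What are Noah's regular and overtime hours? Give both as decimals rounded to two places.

Mon: 5:09 AM–12:24 PM = 7 h 15 min; less 30 min break → 6 h 45 min
Tue: 9:22 AM–8:25 PM = 11 h 3 min; less 30 min break → 10 h 33 min
Wed: 10:16 AM–5:21 PM = 7 h 5 min; less 30 min break → 6 h 35 min
Thu: 10:59 AM–9:46 PM = 10 h 47 min; less 30 min break → 10 h 17 min
Fri: 6:30 AM–6:04 PM = 11 h 34 min; less 30 min break → 11 h 4 min
Sat: 10:42 AM–7:38 PM = 8 h 56 min; less 30 min break → 8 h 26 min
Total worked: 53 h 40 min = 53.67 h.
Threshold 37.5 h → overtime 16 h 10 min, regular 37 h 30 min.

Regular 37.50 hours, overtime 16.17 hours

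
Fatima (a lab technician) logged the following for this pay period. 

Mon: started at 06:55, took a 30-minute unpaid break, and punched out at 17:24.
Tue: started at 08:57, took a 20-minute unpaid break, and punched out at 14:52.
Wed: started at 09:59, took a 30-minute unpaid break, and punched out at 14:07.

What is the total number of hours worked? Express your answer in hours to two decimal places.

Mon: 06:55–17:24 = 10 h 29 min; less 30 min break → 9 h 59 min
Tue: 08:57–14:52 = 5 h 55 min; less 20 min break → 5 h 35 min
Wed: 09:59–14:07 = 4 h 8 min; less 30 min break → 3 h 38 min
Total: 9 h 59 min + 5 h 35 min + 3 h 38 min = 19 h 12 min.

19.20 hours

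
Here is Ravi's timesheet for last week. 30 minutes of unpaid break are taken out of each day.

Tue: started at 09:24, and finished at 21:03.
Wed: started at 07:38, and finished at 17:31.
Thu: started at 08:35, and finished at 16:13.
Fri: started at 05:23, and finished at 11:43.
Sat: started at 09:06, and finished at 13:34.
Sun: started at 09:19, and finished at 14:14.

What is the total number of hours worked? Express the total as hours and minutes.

Tue: 09:24–21:03 = 11 h 39 min; less 30 min break → 11 h 9 min
Wed: 07:38–17:31 = 9 h 53 min; less 30 min break → 9 h 23 min
Thu: 08:35–16:13 = 7 h 38 min; less 30 min break → 7 h 8 min
Fri: 05:23–11:43 = 6 h 20 min; less 30 min break → 5 h 50 min
Sat: 09:06–13:34 = 4 h 28 min; less 30 min break → 3 h 58 min
Sun: 09:19–14:14 = 4 h 55 min; less 30 min break → 4 h 25 min
Total: 11 h 9 min + 9 h 23 min + 7 h 8 min + 5 h 50 min + 3 h 58 min + 4 h 25 min = 41 h 53 min.

41 h 53 min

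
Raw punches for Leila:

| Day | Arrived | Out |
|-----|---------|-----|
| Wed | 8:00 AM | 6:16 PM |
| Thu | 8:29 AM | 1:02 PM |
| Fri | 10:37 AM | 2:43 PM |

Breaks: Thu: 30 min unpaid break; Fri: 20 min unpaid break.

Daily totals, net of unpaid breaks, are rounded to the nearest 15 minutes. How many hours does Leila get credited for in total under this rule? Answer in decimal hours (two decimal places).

Wed: 8:00 AM–6:16 PM = 10 h 16 min → rounds to 10 h 15 min
Thu: 8:29 AM–1:02 PM = 4 h 33 min − 30 min = 4 h 3 min → rounds to 4 h 0 min
Fri: 10:37 AM–2:43 PM = 4 h 6 min − 20 min = 3 h 46 min → rounds to 3 h 45 min
Total credited: 18 h 0 min.

18.00 hours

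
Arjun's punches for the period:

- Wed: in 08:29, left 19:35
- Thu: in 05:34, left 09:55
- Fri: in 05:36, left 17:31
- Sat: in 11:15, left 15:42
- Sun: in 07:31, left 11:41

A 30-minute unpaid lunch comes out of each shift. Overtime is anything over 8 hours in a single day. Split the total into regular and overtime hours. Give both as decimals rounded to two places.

Wed: 08:29–19:35 = 11 h 6 min; less 30 min break → 10 h 36 min
Thu: 05:34–09:55 = 4 h 21 min; less 30 min break → 3 h 51 min
Fri: 05:36–17:31 = 11 h 55 min; less 30 min break → 11 h 25 min
Sat: 11:15–15:42 = 4 h 27 min; less 30 min break → 3 h 57 min
Sun: 07:31–11:41 = 4 h 10 min; less 30 min break → 3 h 40 min
Wed reg 8 h 0 min / OT 2 h 36 min; Thu reg 3 h 51 min / OT 0 h 0 min; Fri reg 8 h 0 min / OT 3 h 25 min; Sat reg 3 h 57 min / OT 0 h 0 min; Sun reg 3 h 40 min / OT 0 h 0 min.
Totals: regular 27 h 28 min, overtime 6 h 1 min.

Regular 27.47 hours, overtime 6.02 hours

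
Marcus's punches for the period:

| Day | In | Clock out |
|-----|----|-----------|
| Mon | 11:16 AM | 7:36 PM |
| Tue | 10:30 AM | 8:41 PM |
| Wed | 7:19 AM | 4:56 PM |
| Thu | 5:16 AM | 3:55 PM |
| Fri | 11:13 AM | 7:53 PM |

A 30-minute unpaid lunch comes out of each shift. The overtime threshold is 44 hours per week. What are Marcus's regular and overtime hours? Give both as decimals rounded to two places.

Mon: 11:16 AM–7:36 PM = 8 h 20 min; less 30 min break → 7 h 50 min
Tue: 10:30 AM–8:41 PM = 10 h 11 min; less 30 min break → 9 h 41 min
Wed: 7:19 AM–4:56 PM = 9 h 37 min; less 30 min break → 9 h 7 min
Thu: 5:16 AM–3:55 PM = 10 h 39 min; less 30 min break → 10 h 9 min
Fri: 11:13 AM–7:53 PM = 8 h 40 min; less 30 min break → 8 h 10 min
Total worked: 44 h 57 min = 44.95 h.
Threshold 44 h → overtime 0 h 57 min, regular 44 h 0 min.

Regular 44.00 hours, overtime 0.95 hours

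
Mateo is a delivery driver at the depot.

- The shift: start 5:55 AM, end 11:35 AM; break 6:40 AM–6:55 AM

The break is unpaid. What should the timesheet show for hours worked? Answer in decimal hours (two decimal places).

The shift: 5:55 AM–11:35 AM = 5 h 40 min; less 15 min break → 5 h 25 min

5.42 hours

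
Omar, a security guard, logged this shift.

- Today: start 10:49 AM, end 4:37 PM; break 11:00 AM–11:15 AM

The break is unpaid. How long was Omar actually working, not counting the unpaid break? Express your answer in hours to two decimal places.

Today: 10:49 AM–4:37 PM = 5 h 48 min; less 15 min break → 5 h 33 min

5.55 hours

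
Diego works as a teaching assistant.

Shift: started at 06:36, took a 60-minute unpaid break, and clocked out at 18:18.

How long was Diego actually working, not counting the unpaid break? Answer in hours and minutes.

Shift: 06:36–18:18 = 11 h 42 min; less 60 min break → 10 h 42 min

10 h 42 min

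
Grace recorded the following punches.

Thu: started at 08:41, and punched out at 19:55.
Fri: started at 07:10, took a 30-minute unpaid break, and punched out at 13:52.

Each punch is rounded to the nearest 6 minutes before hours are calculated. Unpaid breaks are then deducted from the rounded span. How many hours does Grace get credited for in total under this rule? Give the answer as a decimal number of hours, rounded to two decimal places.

Thu: in 08:41→08:42, out 19:55→19:54; 11 h 12 min
Fri: in 07:10→07:12, out 13:52→13:54; 6 h 42 min − 30 min = 6 h 12 min
Total credited: 17 h 24 min.

17.40 hours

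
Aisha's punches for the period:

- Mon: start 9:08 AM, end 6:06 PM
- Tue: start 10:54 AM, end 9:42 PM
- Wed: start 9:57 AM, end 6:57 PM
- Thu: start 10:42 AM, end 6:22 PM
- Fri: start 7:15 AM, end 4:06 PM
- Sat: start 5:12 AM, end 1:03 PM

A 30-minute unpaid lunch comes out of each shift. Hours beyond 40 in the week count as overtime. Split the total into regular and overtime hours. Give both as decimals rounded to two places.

Regular 40.00 hours, overtime 10.13 hours

Mon: 9:08 AM–6:06 PM = 8 h 58 min; less 30 min break → 8 h 28 min
Tue: 10:54 AM–9:42 PM = 10 h 48 min; less 30 min break → 10 h 18 min
Wed: 9:57 AM–6:57 PM = 9 h 0 min; less 30 min break → 8 h 30 min
Thu: 10:42 AM–6:22 PM = 7 h 40 min; less 30 min break → 7 h 10 min
Fri: 7:15 AM–4:06 PM = 8 h 51 min; less 30 min break → 8 h 21 min
Sat: 5:12 AM–1:03 PM = 7 h 51 min; less 30 min break → 7 h 21 min
Total worked: 50 h 8 min = 50.13 h.
Threshold 40 h → overtime 10 h 8 min, regular 40 h 0 min.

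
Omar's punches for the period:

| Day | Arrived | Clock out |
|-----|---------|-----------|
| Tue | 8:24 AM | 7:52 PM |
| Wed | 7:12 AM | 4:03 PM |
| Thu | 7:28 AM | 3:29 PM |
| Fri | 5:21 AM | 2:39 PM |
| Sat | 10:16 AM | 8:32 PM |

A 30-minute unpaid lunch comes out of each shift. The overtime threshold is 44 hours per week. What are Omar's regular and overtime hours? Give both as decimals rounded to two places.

Tue: 8:24 AM–7:52 PM = 11 h 28 min; less 30 min break → 10 h 58 min
Wed: 7:12 AM–4:03 PM = 8 h 51 min; less 30 min break → 8 h 21 min
Thu: 7:28 AM–3:29 PM = 8 h 1 min; less 30 min break → 7 h 31 min
Fri: 5:21 AM–2:39 PM = 9 h 18 min; less 30 min break → 8 h 48 min
Sat: 10:16 AM–8:32 PM = 10 h 16 min; less 30 min break → 9 h 46 min
Total worked: 45 h 24 min = 45.40 h.
Threshold 44 h → overtime 1 h 24 min, regular 44 h 0 min.

Regular 44.00 hours, overtime 1.40 hours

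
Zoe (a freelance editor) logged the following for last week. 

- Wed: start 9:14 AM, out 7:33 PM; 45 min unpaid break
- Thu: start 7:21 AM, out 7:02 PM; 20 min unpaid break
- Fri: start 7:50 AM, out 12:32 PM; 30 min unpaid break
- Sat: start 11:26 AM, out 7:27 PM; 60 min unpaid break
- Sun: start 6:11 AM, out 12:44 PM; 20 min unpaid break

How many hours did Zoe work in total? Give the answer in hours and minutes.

38 h 21 min

Wed: 9:14 AM–7:33 PM = 10 h 19 min; less 45 min break → 9 h 34 min
Thu: 7:21 AM–7:02 PM = 11 h 41 min; less 20 min break → 11 h 21 min
Fri: 7:50 AM–12:32 PM = 4 h 42 min; less 30 min break → 4 h 12 min
Sat: 11:26 AM–7:27 PM = 8 h 1 min; less 60 min break → 7 h 1 min
Sun: 6:11 AM–12:44 PM = 6 h 33 min; less 20 min break → 6 h 13 min
Total: 9 h 34 min + 11 h 21 min + 4 h 12 min + 7 h 1 min + 6 h 13 min = 38 h 21 min.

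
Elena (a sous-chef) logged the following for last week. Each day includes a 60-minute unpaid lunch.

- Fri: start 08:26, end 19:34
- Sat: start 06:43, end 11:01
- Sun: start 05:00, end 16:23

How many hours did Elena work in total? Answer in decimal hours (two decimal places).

23.82 hours

Fri: 08:26–19:34 = 11 h 8 min; less 60 min break → 10 h 8 min
Sat: 06:43–11:01 = 4 h 18 min; less 60 min break → 3 h 18 min
Sun: 05:00–16:23 = 11 h 23 min; less 60 min break → 10 h 23 min
Total: 10 h 8 min + 3 h 18 min + 10 h 23 min = 23 h 49 min.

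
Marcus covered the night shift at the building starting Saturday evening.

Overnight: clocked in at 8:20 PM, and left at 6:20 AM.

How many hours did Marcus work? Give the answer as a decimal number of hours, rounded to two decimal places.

Overnight: 8:20 PM → midnight = 3 h 40 min; midnight → 6:20 AM = 6 h 20 min; span 10 h 0 min

10.00 hours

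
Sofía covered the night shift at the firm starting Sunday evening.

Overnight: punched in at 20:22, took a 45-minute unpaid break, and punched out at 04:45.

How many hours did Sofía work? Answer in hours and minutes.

Overnight: 20:22 → midnight = 3 h 38 min; midnight → 04:45 = 4 h 45 min; span 8 h 23 min; less 45 min break → 7 h 38 min

7 h 38 min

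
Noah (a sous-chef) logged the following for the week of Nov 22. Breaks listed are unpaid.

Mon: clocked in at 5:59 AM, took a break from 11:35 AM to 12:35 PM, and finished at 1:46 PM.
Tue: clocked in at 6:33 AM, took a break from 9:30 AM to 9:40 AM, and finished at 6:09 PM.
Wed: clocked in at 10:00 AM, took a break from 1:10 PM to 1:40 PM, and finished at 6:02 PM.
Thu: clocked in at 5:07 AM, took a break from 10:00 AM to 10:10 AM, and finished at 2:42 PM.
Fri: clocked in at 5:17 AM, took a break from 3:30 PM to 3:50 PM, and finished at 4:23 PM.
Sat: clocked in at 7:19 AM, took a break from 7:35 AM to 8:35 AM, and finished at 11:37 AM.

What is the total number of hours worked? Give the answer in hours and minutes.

49 h 14 min

Mon: 5:59 AM–1:46 PM = 7 h 47 min; less 60 min break → 6 h 47 min
Tue: 6:33 AM–6:09 PM = 11 h 36 min; less 10 min break → 11 h 26 min
Wed: 10:00 AM–6:02 PM = 8 h 2 min; less 30 min break → 7 h 32 min
Thu: 5:07 AM–2:42 PM = 9 h 35 min; less 10 min break → 9 h 25 min
Fri: 5:17 AM–4:23 PM = 11 h 6 min; less 20 min break → 10 h 46 min
Sat: 7:19 AM–11:37 AM = 4 h 18 min; less 60 min break → 3 h 18 min
Total: 6 h 47 min + 11 h 26 min + 7 h 32 min + 9 h 25 min + 10 h 46 min + 3 h 18 min = 49 h 14 min.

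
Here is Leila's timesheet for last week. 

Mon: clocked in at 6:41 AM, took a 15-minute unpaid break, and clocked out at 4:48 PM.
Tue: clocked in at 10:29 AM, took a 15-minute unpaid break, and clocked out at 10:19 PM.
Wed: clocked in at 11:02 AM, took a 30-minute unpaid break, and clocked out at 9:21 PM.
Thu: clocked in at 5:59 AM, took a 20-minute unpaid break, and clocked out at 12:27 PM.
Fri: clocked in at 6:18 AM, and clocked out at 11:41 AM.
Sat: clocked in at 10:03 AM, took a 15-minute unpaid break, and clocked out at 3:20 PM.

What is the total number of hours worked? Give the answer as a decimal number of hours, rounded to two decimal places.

47.82 hours

Mon: 6:41 AM–4:48 PM = 10 h 7 min; less 15 min break → 9 h 52 min
Tue: 10:29 AM–10:19 PM = 11 h 50 min; less 15 min break → 11 h 35 min
Wed: 11:02 AM–9:21 PM = 10 h 19 min; less 30 min break → 9 h 49 min
Thu: 5:59 AM–12:27 PM = 6 h 28 min; less 20 min break → 6 h 8 min
Fri: 6:18 AM–11:41 AM = 5 h 23 min
Sat: 10:03 AM–3:20 PM = 5 h 17 min; less 15 min break → 5 h 2 min
Total: 9 h 52 min + 11 h 35 min + 9 h 49 min + 6 h 8 min + 5 h 23 min + 5 h 2 min = 47 h 49 min.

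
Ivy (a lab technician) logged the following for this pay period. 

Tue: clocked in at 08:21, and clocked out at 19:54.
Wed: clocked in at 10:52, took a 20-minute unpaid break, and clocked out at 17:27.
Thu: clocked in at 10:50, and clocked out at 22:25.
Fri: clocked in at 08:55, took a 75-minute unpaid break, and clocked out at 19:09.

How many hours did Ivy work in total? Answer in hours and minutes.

Tue: 08:21–19:54 = 11 h 33 min
Wed: 10:52–17:27 = 6 h 35 min; less 20 min break → 6 h 15 min
Thu: 10:50–22:25 = 11 h 35 min
Fri: 08:55–19:09 = 10 h 14 min; less 75 min break → 8 h 59 min
Total: 11 h 33 min + 6 h 15 min + 11 h 35 min + 8 h 59 min = 38 h 22 min.

38 h 22 min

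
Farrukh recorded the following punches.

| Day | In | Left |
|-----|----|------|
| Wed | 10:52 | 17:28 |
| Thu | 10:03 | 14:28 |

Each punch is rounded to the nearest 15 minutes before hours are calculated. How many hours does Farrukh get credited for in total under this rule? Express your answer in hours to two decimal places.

11.25 hours

Wed: in 10:52→10:45, out 17:28→17:30; 6 h 45 min
Thu: in 10:03→10:00, out 14:28→14:30; 4 h 30 min
Total credited: 11 h 15 min.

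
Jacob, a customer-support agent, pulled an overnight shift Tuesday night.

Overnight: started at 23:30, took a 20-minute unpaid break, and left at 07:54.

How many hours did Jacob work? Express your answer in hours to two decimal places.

8.07 hours

Overnight: 23:30 → midnight = 0 h 30 min; midnight → 07:54 = 7 h 54 min; span 8 h 24 min; less 20 min break → 8 h 4 min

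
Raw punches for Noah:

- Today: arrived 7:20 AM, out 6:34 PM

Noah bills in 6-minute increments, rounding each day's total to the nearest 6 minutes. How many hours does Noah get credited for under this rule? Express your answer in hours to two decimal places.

Today: 7:20 AM–6:34 PM = 11 h 14 min → rounds to 11 h 12 min

11.20 hours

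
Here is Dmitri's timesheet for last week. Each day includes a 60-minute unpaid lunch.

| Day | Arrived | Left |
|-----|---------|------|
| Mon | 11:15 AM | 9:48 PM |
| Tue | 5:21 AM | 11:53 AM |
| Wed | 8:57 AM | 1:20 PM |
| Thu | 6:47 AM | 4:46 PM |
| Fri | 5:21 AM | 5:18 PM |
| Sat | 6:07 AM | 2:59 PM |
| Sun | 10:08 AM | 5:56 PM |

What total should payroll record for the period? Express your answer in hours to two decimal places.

Mon: 11:15 AM–9:48 PM = 10 h 33 min; less 60 min break → 9 h 33 min
Tue: 5:21 AM–11:53 AM = 6 h 32 min; less 60 min break → 5 h 32 min
Wed: 8:57 AM–1:20 PM = 4 h 23 min; less 60 min break → 3 h 23 min
Thu: 6:47 AM–4:46 PM = 9 h 59 min; less 60 min break → 8 h 59 min
Fri: 5:21 AM–5:18 PM = 11 h 57 min; less 60 min break → 10 h 57 min
Sat: 6:07 AM–2:59 PM = 8 h 52 min; less 60 min break → 7 h 52 min
Sun: 10:08 AM–5:56 PM = 7 h 48 min; less 60 min break → 6 h 48 min
Total: 9 h 33 min + 5 h 32 min + 3 h 23 min + 8 h 59 min + 10 h 57 min + 7 h 52 min + 6 h 48 min = 53 h 4 min.

53.07 hours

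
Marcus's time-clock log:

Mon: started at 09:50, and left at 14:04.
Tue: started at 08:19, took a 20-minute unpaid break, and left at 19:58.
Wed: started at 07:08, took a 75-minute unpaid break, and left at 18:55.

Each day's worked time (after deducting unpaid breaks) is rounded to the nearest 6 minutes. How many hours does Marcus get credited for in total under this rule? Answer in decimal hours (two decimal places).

Mon: 09:50–14:04 = 4 h 14 min → rounds to 4 h 12 min
Tue: 08:19–19:58 = 11 h 39 min − 20 min = 11 h 19 min → rounds to 11 h 18 min
Wed: 07:08–18:55 = 11 h 47 min − 75 min = 10 h 32 min → rounds to 10 h 30 min
Total credited: 26 h 0 min.

26.00 hours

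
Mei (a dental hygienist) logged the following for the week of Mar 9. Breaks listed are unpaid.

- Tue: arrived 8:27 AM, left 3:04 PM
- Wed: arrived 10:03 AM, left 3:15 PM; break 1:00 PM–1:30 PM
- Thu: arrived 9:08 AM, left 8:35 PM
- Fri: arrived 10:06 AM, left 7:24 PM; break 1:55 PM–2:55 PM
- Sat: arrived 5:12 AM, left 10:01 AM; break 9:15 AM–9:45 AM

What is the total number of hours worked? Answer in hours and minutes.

35 h 23 min

Tue: 8:27 AM–3:04 PM = 6 h 37 min
Wed: 10:03 AM–3:15 PM = 5 h 12 min; less 30 min break → 4 h 42 min
Thu: 9:08 AM–8:35 PM = 11 h 27 min
Fri: 10:06 AM–7:24 PM = 9 h 18 min; less 60 min break → 8 h 18 min
Sat: 5:12 AM–10:01 AM = 4 h 49 min; less 30 min break → 4 h 19 min
Total: 6 h 37 min + 4 h 42 min + 11 h 27 min + 8 h 18 min + 4 h 19 min = 35 h 23 min.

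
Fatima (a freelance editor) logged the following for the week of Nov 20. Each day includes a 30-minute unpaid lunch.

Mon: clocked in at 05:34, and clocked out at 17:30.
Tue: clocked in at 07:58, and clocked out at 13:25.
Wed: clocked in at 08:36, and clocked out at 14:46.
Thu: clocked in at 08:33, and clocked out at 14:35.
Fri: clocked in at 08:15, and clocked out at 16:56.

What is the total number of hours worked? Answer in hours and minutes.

Mon: 05:34–17:30 = 11 h 56 min; less 30 min break → 11 h 26 min
Tue: 07:58–13:25 = 5 h 27 min; less 30 min break → 4 h 57 min
Wed: 08:36–14:46 = 6 h 10 min; less 30 min break → 5 h 40 min
Thu: 08:33–14:35 = 6 h 2 min; less 30 min break → 5 h 32 min
Fri: 08:15–16:56 = 8 h 41 min; less 30 min break → 8 h 11 min
Total: 11 h 26 min + 4 h 57 min + 5 h 40 min + 5 h 32 min + 8 h 11 min = 35 h 46 min.

35 h 46 min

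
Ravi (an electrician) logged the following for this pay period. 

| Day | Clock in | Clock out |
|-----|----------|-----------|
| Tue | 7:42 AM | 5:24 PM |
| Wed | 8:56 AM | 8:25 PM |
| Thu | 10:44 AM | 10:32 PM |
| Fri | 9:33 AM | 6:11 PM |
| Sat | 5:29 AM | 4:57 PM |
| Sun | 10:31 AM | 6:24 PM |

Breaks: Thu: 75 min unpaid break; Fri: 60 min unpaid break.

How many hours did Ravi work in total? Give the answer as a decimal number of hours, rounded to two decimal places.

Tue: 7:42 AM–5:24 PM = 9 h 42 min
Wed: 8:56 AM–8:25 PM = 11 h 29 min
Thu: 10:44 AM–10:32 PM = 11 h 48 min; less 75 min break → 10 h 33 min
Fri: 9:33 AM–6:11 PM = 8 h 38 min; less 60 min break → 7 h 38 min
Sat: 5:29 AM–4:57 PM = 11 h 28 min
Sun: 10:31 AM–6:24 PM = 7 h 53 min
Total: 9 h 42 min + 11 h 29 min + 10 h 33 min + 7 h 38 min + 11 h 28 min + 7 h 53 min = 58 h 43 min.

58.72 hours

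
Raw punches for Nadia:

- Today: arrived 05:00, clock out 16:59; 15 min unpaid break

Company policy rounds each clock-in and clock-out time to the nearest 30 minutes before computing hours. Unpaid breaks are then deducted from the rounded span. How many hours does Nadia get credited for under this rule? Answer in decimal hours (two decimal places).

Today: in 05:00→05:00, out 16:59→17:00; 12 h 0 min − 15 min = 11 h 45 min

11.75 hours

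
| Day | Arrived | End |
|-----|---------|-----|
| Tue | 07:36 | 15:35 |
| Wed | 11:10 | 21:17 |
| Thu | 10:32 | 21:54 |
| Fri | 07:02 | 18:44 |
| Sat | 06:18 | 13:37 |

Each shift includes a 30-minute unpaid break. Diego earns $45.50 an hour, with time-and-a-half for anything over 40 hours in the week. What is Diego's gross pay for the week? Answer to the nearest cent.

$2228.36

Tue: 07:36–15:35 = 7 h 59 min; less 30 min break → 7 h 29 min
Wed: 11:10–21:17 = 10 h 7 min; less 30 min break → 9 h 37 min
Thu: 10:32–21:54 = 11 h 22 min; less 30 min break → 10 h 52 min
Fri: 07:02–18:44 = 11 h 42 min; less 30 min break → 11 h 12 min
Sat: 06:18–13:37 = 7 h 19 min; less 30 min break → 6 h 49 min
Total worked: 45 h 59 min = 2759 min.
Regular 40 h 0 min = 2400 min at $45.50/h; overtime 5 h 59 min = 359 min at $68.25/h.
Pay = (2400 × $45.50 + 359 × $68.25) ÷ 60 = $2228.36.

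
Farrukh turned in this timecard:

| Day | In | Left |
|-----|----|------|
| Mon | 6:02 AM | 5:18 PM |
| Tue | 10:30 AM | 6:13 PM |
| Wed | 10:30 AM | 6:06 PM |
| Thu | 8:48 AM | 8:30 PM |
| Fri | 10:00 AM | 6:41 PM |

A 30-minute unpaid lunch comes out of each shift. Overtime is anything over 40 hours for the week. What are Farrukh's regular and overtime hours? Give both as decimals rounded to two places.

Regular 40.00 hours, overtime 4.47 hours

Mon: 6:02 AM–5:18 PM = 11 h 16 min; less 30 min break → 10 h 46 min
Tue: 10:30 AM–6:13 PM = 7 h 43 min; less 30 min break → 7 h 13 min
Wed: 10:30 AM–6:06 PM = 7 h 36 min; less 30 min break → 7 h 6 min
Thu: 8:48 AM–8:30 PM = 11 h 42 min; less 30 min break → 11 h 12 min
Fri: 10:00 AM–6:41 PM = 8 h 41 min; less 30 min break → 8 h 11 min
Total worked: 44 h 28 min = 44.47 h.
Threshold 40 h → overtime 4 h 28 min, regular 40 h 0 min.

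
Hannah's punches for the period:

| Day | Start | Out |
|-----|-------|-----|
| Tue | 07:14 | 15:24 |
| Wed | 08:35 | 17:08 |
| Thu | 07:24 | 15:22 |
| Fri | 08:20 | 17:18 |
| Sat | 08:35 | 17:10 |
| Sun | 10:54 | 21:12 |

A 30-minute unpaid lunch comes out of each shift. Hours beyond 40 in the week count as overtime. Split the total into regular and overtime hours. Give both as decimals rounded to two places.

Tue: 07:14–15:24 = 8 h 10 min; less 30 min break → 7 h 40 min
Wed: 08:35–17:08 = 8 h 33 min; less 30 min break → 8 h 3 min
Thu: 07:24–15:22 = 7 h 58 min; less 30 min break → 7 h 28 min
Fri: 08:20–17:18 = 8 h 58 min; less 30 min break → 8 h 28 min
Sat: 08:35–17:10 = 8 h 35 min; less 30 min break → 8 h 5 min
Sun: 10:54–21:12 = 10 h 18 min; less 30 min break → 9 h 48 min
Total worked: 49 h 32 min = 49.53 h.
Threshold 40 h → overtime 9 h 32 min, regular 40 h 0 min.

Regular 40.00 hours, overtime 9.53 hours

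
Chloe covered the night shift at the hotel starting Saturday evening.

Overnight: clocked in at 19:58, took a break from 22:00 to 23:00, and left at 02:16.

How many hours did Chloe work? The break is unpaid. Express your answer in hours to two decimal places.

5.30 hours

Overnight: 19:58 → midnight = 4 h 2 min; midnight → 02:16 = 2 h 16 min; span 6 h 18 min; less 60 min break → 5 h 18 min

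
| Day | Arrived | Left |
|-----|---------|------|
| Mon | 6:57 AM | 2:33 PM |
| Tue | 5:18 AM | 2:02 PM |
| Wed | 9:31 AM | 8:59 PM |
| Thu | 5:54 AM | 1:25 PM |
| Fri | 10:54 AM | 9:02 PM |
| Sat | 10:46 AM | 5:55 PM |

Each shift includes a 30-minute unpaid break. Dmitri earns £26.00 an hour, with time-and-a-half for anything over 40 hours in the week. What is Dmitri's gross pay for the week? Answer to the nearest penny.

£1414.40

Mon: 6:57 AM–2:33 PM = 7 h 36 min; less 30 min break → 7 h 6 min
Tue: 5:18 AM–2:02 PM = 8 h 44 min; less 30 min break → 8 h 14 min
Wed: 9:31 AM–8:59 PM = 11 h 28 min; less 30 min break → 10 h 58 min
Thu: 5:54 AM–1:25 PM = 7 h 31 min; less 30 min break → 7 h 1 min
Fri: 10:54 AM–9:02 PM = 10 h 8 min; less 30 min break → 9 h 38 min
Sat: 10:46 AM–5:55 PM = 7 h 9 min; less 30 min break → 6 h 39 min
Total worked: 49 h 36 min = 2976 min.
Regular 40 h 0 min = 2400 min at £26.00/h; overtime 9 h 36 min = 576 min at £39.00/h.
Pay = (2400 × £26.00 + 576 × £39.00) ÷ 60 = £1414.40.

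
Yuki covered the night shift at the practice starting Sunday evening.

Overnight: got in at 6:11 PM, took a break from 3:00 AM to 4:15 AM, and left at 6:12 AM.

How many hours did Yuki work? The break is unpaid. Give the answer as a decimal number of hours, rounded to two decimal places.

10.77 hours

Overnight: 6:11 PM → midnight = 5 h 49 min; midnight → 6:12 AM = 6 h 12 min; span 12 h 1 min; less 75 min break → 10 h 46 min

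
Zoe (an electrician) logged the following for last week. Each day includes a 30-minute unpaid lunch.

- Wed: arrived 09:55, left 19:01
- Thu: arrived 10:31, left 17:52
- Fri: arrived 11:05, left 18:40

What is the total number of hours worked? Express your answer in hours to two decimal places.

Wed: 09:55–19:01 = 9 h 6 min; less 30 min break → 8 h 36 min
Thu: 10:31–17:52 = 7 h 21 min; less 30 min break → 6 h 51 min
Fri: 11:05–18:40 = 7 h 35 min; less 30 min break → 7 h 5 min
Total: 8 h 36 min + 6 h 51 min + 7 h 5 min = 22 h 32 min.

22.53 hours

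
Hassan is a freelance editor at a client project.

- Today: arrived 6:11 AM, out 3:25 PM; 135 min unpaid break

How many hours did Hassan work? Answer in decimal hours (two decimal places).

Today: 6:11 AM–3:25 PM = 9 h 14 min; less 135 min break → 6 h 59 min

6.98 hours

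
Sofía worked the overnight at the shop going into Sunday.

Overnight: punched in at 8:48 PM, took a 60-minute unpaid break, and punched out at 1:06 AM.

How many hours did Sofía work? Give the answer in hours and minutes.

3 h 18 min

Overnight: 8:48 PM → midnight = 3 h 12 min; midnight → 1:06 AM = 1 h 6 min; span 4 h 18 min; less 60 min break → 3 h 18 min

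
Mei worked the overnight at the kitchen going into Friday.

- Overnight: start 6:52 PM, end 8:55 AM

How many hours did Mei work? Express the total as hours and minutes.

14 h 3 min

Overnight: 6:52 PM → midnight = 5 h 8 min; midnight → 8:55 AM = 8 h 55 min; span 14 h 3 min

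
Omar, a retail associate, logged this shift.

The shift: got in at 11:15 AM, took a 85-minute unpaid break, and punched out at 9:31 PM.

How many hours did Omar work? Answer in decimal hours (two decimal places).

8.85 hours

The shift: 11:15 AM–9:31 PM = 10 h 16 min; less 85 min break → 8 h 51 min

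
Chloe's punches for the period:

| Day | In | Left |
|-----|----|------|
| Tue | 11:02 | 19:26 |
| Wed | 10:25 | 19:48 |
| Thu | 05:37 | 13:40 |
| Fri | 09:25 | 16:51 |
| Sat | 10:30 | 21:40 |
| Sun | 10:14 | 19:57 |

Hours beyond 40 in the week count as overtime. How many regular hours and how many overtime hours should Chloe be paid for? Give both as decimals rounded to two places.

Tue: 11:02–19:26 = 8 h 24 min
Wed: 10:25–19:48 = 9 h 23 min
Thu: 05:37–13:40 = 8 h 3 min
Fri: 09:25–16:51 = 7 h 26 min
Sat: 10:30–21:40 = 11 h 10 min
Sun: 10:14–19:57 = 9 h 43 min
Total worked: 54 h 9 min = 54.15 h.
Threshold 40 h → overtime 14 h 9 min, regular 40 h 0 min.

Regular 40.00 hours, overtime 14.15 hours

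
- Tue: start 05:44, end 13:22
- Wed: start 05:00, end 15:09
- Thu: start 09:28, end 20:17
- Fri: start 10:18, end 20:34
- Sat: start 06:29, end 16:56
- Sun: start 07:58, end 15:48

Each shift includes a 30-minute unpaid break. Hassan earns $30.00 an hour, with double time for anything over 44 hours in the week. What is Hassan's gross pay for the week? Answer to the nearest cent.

Tue: 05:44–13:22 = 7 h 38 min; less 30 min break → 7 h 8 min
Wed: 05:00–15:09 = 10 h 9 min; less 30 min break → 9 h 39 min
Thu: 09:28–20:17 = 10 h 49 min; less 30 min break → 10 h 19 min
Fri: 10:18–20:34 = 10 h 16 min; less 30 min break → 9 h 46 min
Sat: 06:29–16:56 = 10 h 27 min; less 30 min break → 9 h 57 min
Sun: 07:58–15:48 = 7 h 50 min; less 30 min break → 7 h 20 min
Total worked: 54 h 9 min = 3249 min.
Regular 44 h 0 min = 2640 min at $30.00/h; overtime 10 h 9 min = 609 min at $60.00/h.
Pay = (2640 × $30.00 + 609 × $60.00) ÷ 60 = $1929.00.

$1929.00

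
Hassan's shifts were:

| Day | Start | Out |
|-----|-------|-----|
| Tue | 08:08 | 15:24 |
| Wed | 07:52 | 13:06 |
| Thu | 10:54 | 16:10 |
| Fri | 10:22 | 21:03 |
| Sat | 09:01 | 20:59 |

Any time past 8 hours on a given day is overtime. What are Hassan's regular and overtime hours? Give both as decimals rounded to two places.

Tue: 08:08–15:24 = 7 h 16 min
Wed: 07:52–13:06 = 5 h 14 min
Thu: 10:54–16:10 = 5 h 16 min
Fri: 10:22–21:03 = 10 h 41 min
Sat: 09:01–20:59 = 11 h 58 min
Tue reg 7 h 16 min / OT 0 h 0 min; Wed reg 5 h 14 min / OT 0 h 0 min; Thu reg 5 h 16 min / OT 0 h 0 min; Fri reg 8 h 0 min / OT 2 h 41 min; Sat reg 8 h 0 min / OT 3 h 58 min.
Totals: regular 33 h 46 min, overtime 6 h 39 min.

Regular 33.77 hours, overtime 6.65 hours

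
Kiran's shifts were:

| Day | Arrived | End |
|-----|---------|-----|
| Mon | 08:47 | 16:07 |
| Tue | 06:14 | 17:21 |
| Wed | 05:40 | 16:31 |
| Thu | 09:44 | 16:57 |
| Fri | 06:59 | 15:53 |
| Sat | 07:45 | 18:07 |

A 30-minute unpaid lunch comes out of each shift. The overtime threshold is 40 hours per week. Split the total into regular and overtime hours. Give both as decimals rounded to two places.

Regular 40.00 hours, overtime 12.78 hours

Mon: 08:47–16:07 = 7 h 20 min; less 30 min break → 6 h 50 min
Tue: 06:14–17:21 = 11 h 7 min; less 30 min break → 10 h 37 min
Wed: 05:40–16:31 = 10 h 51 min; less 30 min break → 10 h 21 min
Thu: 09:44–16:57 = 7 h 13 min; less 30 min break → 6 h 43 min
Fri: 06:59–15:53 = 8 h 54 min; less 30 min break → 8 h 24 min
Sat: 07:45–18:07 = 10 h 22 min; less 30 min break → 9 h 52 min
Total worked: 52 h 47 min = 52.78 h.
Threshold 40 h → overtime 12 h 47 min, regular 40 h 0 min.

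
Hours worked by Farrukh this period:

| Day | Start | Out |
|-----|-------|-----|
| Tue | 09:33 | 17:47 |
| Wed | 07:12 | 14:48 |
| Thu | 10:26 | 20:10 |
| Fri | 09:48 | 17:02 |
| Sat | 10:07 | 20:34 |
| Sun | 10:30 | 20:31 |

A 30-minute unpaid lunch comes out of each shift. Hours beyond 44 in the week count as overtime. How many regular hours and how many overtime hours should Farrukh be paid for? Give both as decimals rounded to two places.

Tue: 09:33–17:47 = 8 h 14 min; less 30 min break → 7 h 44 min
Wed: 07:12–14:48 = 7 h 36 min; less 30 min break → 7 h 6 min
Thu: 10:26–20:10 = 9 h 44 min; less 30 min break → 9 h 14 min
Fri: 09:48–17:02 = 7 h 14 min; less 30 min break → 6 h 44 min
Sat: 10:07–20:34 = 10 h 27 min; less 30 min break → 9 h 57 min
Sun: 10:30–20:31 = 10 h 1 min; less 30 min break → 9 h 31 min
Total worked: 50 h 16 min = 50.27 h.
Threshold 44 h → overtime 6 h 16 min, regular 44 h 0 min.

Regular 44.00 hours, overtime 6.27 hours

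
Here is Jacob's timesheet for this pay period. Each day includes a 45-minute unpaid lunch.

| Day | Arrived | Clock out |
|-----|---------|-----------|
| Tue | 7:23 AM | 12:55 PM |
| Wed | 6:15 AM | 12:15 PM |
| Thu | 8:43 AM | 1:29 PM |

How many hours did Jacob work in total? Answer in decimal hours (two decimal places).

14.05 hours

Tue: 7:23 AM–12:55 PM = 5 h 32 min; less 45 min break → 4 h 47 min
Wed: 6:15 AM–12:15 PM = 6 h 0 min; less 45 min break → 5 h 15 min
Thu: 8:43 AM–1:29 PM = 4 h 46 min; less 45 min break → 4 h 1 min
Total: 4 h 47 min + 5 h 15 min + 4 h 1 min = 14 h 3 min.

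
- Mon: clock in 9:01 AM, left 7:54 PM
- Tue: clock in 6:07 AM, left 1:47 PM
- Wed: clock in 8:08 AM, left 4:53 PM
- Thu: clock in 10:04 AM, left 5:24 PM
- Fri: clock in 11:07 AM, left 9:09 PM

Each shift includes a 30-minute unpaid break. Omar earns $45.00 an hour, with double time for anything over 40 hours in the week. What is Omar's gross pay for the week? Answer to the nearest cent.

Mon: 9:01 AM–7:54 PM = 10 h 53 min; less 30 min break → 10 h 23 min
Tue: 6:07 AM–1:47 PM = 7 h 40 min; less 30 min break → 7 h 10 min
Wed: 8:08 AM–4:53 PM = 8 h 45 min; less 30 min break → 8 h 15 min
Thu: 10:04 AM–5:24 PM = 7 h 20 min; less 30 min break → 6 h 50 min
Fri: 11:07 AM–9:09 PM = 10 h 2 min; less 30 min break → 9 h 32 min
Total worked: 42 h 10 min = 2530 min.
Regular 40 h 0 min = 2400 min at $45.00/h; overtime 2 h 10 min = 130 min at $90.00/h.
Pay = (2400 × $45.00 + 130 × $90.00) ÷ 60 = $1995.00.

$1995.00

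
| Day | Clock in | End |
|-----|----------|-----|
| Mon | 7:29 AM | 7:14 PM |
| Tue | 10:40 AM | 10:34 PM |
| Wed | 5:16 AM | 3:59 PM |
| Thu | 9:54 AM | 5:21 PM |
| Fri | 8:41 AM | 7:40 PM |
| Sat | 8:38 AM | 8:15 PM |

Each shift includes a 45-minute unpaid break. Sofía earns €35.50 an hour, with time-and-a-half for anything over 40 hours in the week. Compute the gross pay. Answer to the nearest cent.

Mon: 7:29 AM–7:14 PM = 11 h 45 min; less 45 min break → 11 h 0 min
Tue: 10:40 AM–10:34 PM = 11 h 54 min; less 45 min break → 11 h 9 min
Wed: 5:16 AM–3:59 PM = 10 h 43 min; less 45 min break → 9 h 58 min
Thu: 9:54 AM–5:21 PM = 7 h 27 min; less 45 min break → 6 h 42 min
Fri: 8:41 AM–7:40 PM = 10 h 59 min; less 45 min break → 10 h 14 min
Sat: 8:38 AM–8:15 PM = 11 h 37 min; less 45 min break → 10 h 52 min
Total worked: 59 h 55 min = 3595 min.
Regular 40 h 0 min = 2400 min at €35.50/h; overtime 19 h 55 min = 1195 min at €53.25/h.
Pay = (2400 × €35.50 + 1195 × €53.25) ÷ 60 = €2480.56.

€2480.56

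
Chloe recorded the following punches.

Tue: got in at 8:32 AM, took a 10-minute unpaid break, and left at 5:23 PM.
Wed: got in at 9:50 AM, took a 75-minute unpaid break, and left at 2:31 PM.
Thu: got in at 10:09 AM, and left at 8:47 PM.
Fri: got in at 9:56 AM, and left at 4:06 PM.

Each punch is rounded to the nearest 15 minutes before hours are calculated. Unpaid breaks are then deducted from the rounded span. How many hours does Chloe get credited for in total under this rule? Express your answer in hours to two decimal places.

Tue: in 8:32 AM→8:30 AM, out 5:23 PM→5:30 PM; 9 h 0 min − 10 min = 8 h 50 min
Wed: in 9:50 AM→9:45 AM, out 2:31 PM→2:30 PM; 4 h 45 min − 75 min = 3 h 30 min
Thu: in 10:09 AM→10:15 AM, out 8:47 PM→8:45 PM; 10 h 30 min
Fri: in 9:56 AM→10:00 AM, out 4:06 PM→4:00 PM; 6 h 0 min
Total credited: 28 h 50 min.

28.83 hours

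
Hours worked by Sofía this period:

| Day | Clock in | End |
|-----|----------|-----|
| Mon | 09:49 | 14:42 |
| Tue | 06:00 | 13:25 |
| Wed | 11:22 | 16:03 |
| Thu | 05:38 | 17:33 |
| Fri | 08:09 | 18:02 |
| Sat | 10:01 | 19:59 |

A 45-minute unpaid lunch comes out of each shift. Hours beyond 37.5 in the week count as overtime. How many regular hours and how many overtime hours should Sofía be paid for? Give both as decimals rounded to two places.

Regular 37.50 hours, overtime 6.75 hours

Mon: 09:49–14:42 = 4 h 53 min; less 45 min break → 4 h 8 min
Tue: 06:00–13:25 = 7 h 25 min; less 45 min break → 6 h 40 min
Wed: 11:22–16:03 = 4 h 41 min; less 45 min break → 3 h 56 min
Thu: 05:38–17:33 = 11 h 55 min; less 45 min break → 11 h 10 min
Fri: 08:09–18:02 = 9 h 53 min; less 45 min break → 9 h 8 min
Sat: 10:01–19:59 = 9 h 58 min; less 45 min break → 9 h 13 min
Total worked: 44 h 15 min = 44.25 h.
Threshold 37.5 h → overtime 6 h 45 min, regular 37 h 30 min.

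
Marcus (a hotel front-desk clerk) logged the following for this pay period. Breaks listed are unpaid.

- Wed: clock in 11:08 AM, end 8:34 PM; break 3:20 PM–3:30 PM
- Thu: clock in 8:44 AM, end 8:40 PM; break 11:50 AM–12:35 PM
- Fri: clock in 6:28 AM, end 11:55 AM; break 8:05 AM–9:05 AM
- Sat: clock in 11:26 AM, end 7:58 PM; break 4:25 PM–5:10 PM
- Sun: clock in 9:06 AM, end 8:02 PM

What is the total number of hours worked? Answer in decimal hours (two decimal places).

43.62 hours

Wed: 11:08 AM–8:34 PM = 9 h 26 min; less 10 min break → 9 h 16 min
Thu: 8:44 AM–8:40 PM = 11 h 56 min; less 45 min break → 11 h 11 min
Fri: 6:28 AM–11:55 AM = 5 h 27 min; less 60 min break → 4 h 27 min
Sat: 11:26 AM–7:58 PM = 8 h 32 min; less 45 min break → 7 h 47 min
Sun: 9:06 AM–8:02 PM = 10 h 56 min
Total: 9 h 16 min + 11 h 11 min + 4 h 27 min + 7 h 47 min + 10 h 56 min = 43 h 37 min.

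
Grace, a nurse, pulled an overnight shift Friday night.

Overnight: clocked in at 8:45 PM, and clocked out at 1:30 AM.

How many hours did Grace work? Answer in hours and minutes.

4 h 45 min

Overnight: 8:45 PM → midnight = 3 h 15 min; midnight → 1:30 AM = 1 h 30 min; span 4 h 45 min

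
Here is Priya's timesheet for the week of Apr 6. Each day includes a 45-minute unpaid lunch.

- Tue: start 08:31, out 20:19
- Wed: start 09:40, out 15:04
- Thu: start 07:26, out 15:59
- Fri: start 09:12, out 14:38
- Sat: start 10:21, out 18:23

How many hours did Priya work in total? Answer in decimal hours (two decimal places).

35.47 hours

Tue: 08:31–20:19 = 11 h 48 min; less 45 min break → 11 h 3 min
Wed: 09:40–15:04 = 5 h 24 min; less 45 min break → 4 h 39 min
Thu: 07:26–15:59 = 8 h 33 min; less 45 min break → 7 h 48 min
Fri: 09:12–14:38 = 5 h 26 min; less 45 min break → 4 h 41 min
Sat: 10:21–18:23 = 8 h 2 min; less 45 min break → 7 h 17 min
Total: 11 h 3 min + 4 h 39 min + 7 h 48 min + 4 h 41 min + 7 h 17 min = 35 h 28 min.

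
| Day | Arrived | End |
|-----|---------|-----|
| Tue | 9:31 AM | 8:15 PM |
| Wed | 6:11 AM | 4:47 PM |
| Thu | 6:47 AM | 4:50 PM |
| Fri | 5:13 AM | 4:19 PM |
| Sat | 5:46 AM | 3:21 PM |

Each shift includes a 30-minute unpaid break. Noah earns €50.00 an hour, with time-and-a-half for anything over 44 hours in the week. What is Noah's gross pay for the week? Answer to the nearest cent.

Tue: 9:31 AM–8:15 PM = 10 h 44 min; less 30 min break → 10 h 14 min
Wed: 6:11 AM–4:47 PM = 10 h 36 min; less 30 min break → 10 h 6 min
Thu: 6:47 AM–4:50 PM = 10 h 3 min; less 30 min break → 9 h 33 min
Fri: 5:13 AM–4:19 PM = 11 h 6 min; less 30 min break → 10 h 36 min
Sat: 5:46 AM–3:21 PM = 9 h 35 min; less 30 min break → 9 h 5 min
Total worked: 49 h 34 min = 2974 min.
Regular 44 h 0 min = 2640 min at €50.00/h; overtime 5 h 34 min = 334 min at €75.00/h.
Pay = (2640 × €50.00 + 334 × €75.00) ÷ 60 = €2617.50.

€2617.50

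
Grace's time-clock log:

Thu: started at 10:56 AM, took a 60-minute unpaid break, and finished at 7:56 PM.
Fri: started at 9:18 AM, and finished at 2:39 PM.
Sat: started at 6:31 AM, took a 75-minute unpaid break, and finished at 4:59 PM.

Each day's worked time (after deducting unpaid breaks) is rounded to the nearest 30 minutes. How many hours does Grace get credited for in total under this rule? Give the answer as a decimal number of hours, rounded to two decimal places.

22.50 hours

Thu: 10:56 AM–7:56 PM = 9 h 0 min − 60 min = 8 h 0 min → rounds to 8 h 0 min
Fri: 9:18 AM–2:39 PM = 5 h 21 min → rounds to 5 h 30 min
Sat: 6:31 AM–4:59 PM = 10 h 28 min − 75 min = 9 h 13 min → rounds to 9 h 0 min
Total credited: 22 h 30 min.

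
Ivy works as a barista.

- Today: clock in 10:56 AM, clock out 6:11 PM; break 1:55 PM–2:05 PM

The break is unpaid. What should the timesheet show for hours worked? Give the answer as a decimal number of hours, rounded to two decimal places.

7.08 hours

Today: 10:56 AM–6:11 PM = 7 h 15 min; less 10 min break → 7 h 5 min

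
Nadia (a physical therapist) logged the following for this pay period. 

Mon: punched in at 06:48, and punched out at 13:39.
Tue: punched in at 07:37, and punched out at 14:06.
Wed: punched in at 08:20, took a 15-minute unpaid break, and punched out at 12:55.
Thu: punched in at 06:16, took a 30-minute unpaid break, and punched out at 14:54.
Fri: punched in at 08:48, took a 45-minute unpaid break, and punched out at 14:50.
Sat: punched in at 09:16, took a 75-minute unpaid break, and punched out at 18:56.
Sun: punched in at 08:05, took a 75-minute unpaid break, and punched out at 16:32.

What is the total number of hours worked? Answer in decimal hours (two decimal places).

46.70 hours

Mon: 06:48–13:39 = 6 h 51 min
Tue: 07:37–14:06 = 6 h 29 min
Wed: 08:20–12:55 = 4 h 35 min; less 15 min break → 4 h 20 min
Thu: 06:16–14:54 = 8 h 38 min; less 30 min break → 8 h 8 min
Fri: 08:48–14:50 = 6 h 2 min; less 45 min break → 5 h 17 min
Sat: 09:16–18:56 = 9 h 40 min; less 75 min break → 8 h 25 min
Sun: 08:05–16:32 = 8 h 27 min; less 75 min break → 7 h 12 min
Total: 6 h 51 min + 6 h 29 min + 4 h 20 min + 8 h 8 min + 5 h 17 min + 8 h 25 min + 7 h 12 min = 46 h 42 min.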